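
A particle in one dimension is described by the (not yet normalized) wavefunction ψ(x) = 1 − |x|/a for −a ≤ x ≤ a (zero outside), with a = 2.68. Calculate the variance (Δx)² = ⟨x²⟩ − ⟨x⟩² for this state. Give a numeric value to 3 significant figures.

Compute ⟨x⟩ and ⟨x²⟩ separately, then (Δx)² = ⟨x²⟩ − ⟨x⟩².
ψ is even, so ∫ over [−a, a] = 2∫₀ᵃ with ψ = 1 − x/a there: ∫₀ᵃ (1 − x/a)² dx = a/3, ∫₀ᵃ x²(1 − x/a)² dx = a³/30, ∫₀ᵃ x⁴(1 − x/a)² dx = a⁵/105.
Normalization: ∫|ψ|² dx = 1.7867.
⟨x⟩ = 0.0000 and ⟨x²⟩ = 0.71824.
(Δx)² = 0.71824 − (0.0000)² = 0.71824.

0.718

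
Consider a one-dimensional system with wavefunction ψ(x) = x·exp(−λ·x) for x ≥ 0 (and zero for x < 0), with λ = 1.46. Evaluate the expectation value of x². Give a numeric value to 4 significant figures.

⟨x²⟩ = ∫ x²·|ψ|² dx / ∫|ψ|² dx (integrals over the domain).
Every integrand reduces to terms xʲ·e^(−2λx) on [0, ∞); use ∫₀^∞ xʲ·e^(−2λx) dx = j!/(2λ)^(j+1).
State is unnormalized: ∫|ψ|² dx = 0.080331, and ∫ψ*·x²·ψ dx = 0.11306, so ⟨x²⟩ = 0.11306 / 0.080331.
⟨x²⟩ = 1.4074.

1.407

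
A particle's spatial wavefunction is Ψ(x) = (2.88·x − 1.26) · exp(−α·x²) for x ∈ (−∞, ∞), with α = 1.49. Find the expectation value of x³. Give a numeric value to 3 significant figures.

⟨x³⟩ = ∫ x³·|Ψ|² dx / ∫|Ψ|² dx (integrals over the domain).
Expand each integrand as polynomial × e^(−2αx²) and use ∫x^(2j)·e^(−2αx²) dx = (2j−1)!!/(4α)^j · √(π/(2α)), odd powers → 0; here √(π/(2α)) = 1.0268.
State is unnormalized: ∫|Ψ|² dx = 3.0590, and ∫Ψ*·x³·Ψ dx = -0.62934, so ⟨x³⟩ = -0.62934 / 3.0590.
⟨x³⟩ = -0.20574.

-0.206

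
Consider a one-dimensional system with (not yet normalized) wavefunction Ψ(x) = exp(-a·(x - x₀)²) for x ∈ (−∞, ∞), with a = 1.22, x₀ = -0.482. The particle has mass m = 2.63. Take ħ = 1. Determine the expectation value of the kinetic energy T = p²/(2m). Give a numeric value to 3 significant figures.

0.232

T = −(ħ²/2m) d²/dx², so ⟨T⟩ = −(ħ²/2m) ∫ Ψ*·Ψ'' dx / ∫|Ψ|² dx; with m = 2.63.
Gaussian moments (u = x − x₀): ∫u^(2j)·e^(−2au²) du = (2j−1)!!/(4a)^j · √(π/(2a)), odd powers integrate to 0; here √(π/(2a)) = 1.1347. Derivatives: d/dx e^(−au²) = −2au·e^(−au²), d²/dx² e^(−au²) = (4a²u² − 2a)·e^(−au²).
State is unnormalized: ∫|Ψ|² dx = 1.1347, and ∫Ψ*·(−ħ²/2m · Ψ'') dx = 0.26318, so ⟨T⟩ = 0.26318 / 1.1347.
⟨T⟩ = 0.23194.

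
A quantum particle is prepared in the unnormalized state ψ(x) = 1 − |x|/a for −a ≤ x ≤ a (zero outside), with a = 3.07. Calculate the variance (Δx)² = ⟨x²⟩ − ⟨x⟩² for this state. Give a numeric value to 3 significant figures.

0.942

Compute ⟨x⟩ and ⟨x²⟩ separately, then (Δx)² = ⟨x²⟩ − ⟨x⟩².
ψ is even, so ∫ over [−a, a] = 2∫₀ᵃ with ψ = 1 − x/a there: ∫₀ᵃ (1 − x/a)² dx = a/3, ∫₀ᵃ x²(1 − x/a)² dx = a³/30, ∫₀ᵃ x⁴(1 − x/a)² dx = a⁵/105.
Normalization: ∫|ψ|² dx = 2.0467.
⟨x⟩ = 0.0000 and ⟨x²⟩ = 0.94249.
(Δx)² = 0.94249 − (0.0000)² = 0.94249.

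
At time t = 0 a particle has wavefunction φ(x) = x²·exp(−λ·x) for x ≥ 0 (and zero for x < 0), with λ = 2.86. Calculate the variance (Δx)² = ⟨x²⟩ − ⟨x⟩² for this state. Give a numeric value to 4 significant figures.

0.1528

Compute ⟨x⟩ and ⟨x²⟩ separately, then (Δx)² = ⟨x²⟩ − ⟨x⟩².
Every integrand reduces to terms xʲ·e^(−2λx) on [0, ∞); use ∫₀^∞ xʲ·e^(−2λx) dx = j!/(2λ)^(j+1).
Normalization: ∫|φ|² dx = 0.0039195.
⟨x⟩ = 0.87413 and ⟨x²⟩ = 0.91692.
(Δx)² = 0.91692 − (0.87413)² = 0.15282.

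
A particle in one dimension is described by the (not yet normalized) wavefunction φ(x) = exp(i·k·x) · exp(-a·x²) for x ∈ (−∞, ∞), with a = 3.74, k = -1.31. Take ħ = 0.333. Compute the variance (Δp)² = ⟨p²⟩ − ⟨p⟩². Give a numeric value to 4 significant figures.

Compute ⟨p⟩ and ⟨p²⟩ separately; (Δp)² = ⟨p²⟩ − ⟨p⟩².
Gaussian moments: ∫x^(2j)·e^(−2ax²) dx = (2j−1)!!/(4a)^j · √(π/(2a)), odd powers integrate to 0; here √(π/(2a)) = 0.64807. Derivatives: φ′ = (ik − 2ax)·φ, φ″ = ((ik − 2ax)² − 2a)·φ; the odd-in-x pieces drop out.
Normalization: ∫|φ|² dx = 0.64807.
⟨p⟩ = -0.43623 and ⟨p²⟩ = 0.60502.
(Δp)² = 0.60502 − (-0.43623)² = 0.41472.

0.4147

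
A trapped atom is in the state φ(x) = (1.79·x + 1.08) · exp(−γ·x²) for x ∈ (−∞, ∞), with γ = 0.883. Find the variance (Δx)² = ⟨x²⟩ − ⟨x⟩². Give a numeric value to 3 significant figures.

Compute ⟨x⟩ and ⟨x²⟩ separately, then (Δx)² = ⟨x²⟩ − ⟨x⟩².
Expand each integrand as polynomial × e^(−2γx²) and use ∫x^(2j)·e^(−2γx²) dx = (2j−1)!!/(4γ)^j · √(π/(2γ)), odd powers → 0; here √(π/(2γ)) = 1.3338.
Normalization: ∫|φ|² dx = 2.7656.
⟨x⟩ = 0.52792 and ⟨x²⟩ = 0.53086.
(Δx)² = 0.53086 − (0.52792)² = 0.25215.

0.252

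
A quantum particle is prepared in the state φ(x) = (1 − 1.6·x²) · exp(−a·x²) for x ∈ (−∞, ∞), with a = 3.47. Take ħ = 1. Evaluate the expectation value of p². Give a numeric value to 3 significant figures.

5.67

p² φ = −ħ² d²φ/dx²; ⟨p²⟩ = −ħ² ∫ φ*·φ'' dx / ∫|φ|² dx.
Expand each integrand as polynomial × e^(−2ax²) and use ∫x^(2j)·e^(−2ax²) dx = (2j−1)!!/(4a)^j · √(π/(2a)), odd powers → 0; here √(π/(2a)) = 0.67281. Differentiate with the product rule, d/dx e^(−ax²) = −2ax·e^(−ax²).
State is unnormalized: ∫|φ|² dx = 0.54452, and ∫φ*·(−ħ² φ'') dx = 3.0901, so ⟨p²⟩ = 3.0901 / 0.54452.
⟨p²⟩ = 5.6749.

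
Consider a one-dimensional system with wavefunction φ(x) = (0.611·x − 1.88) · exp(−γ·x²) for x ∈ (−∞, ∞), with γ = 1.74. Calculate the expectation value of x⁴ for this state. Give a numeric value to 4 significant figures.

0.06563

⟨x⁴⟩ = ∫ x⁴·|φ|² dx / ∫|φ|² dx (integrals over the domain).
Expand each integrand as polynomial × e^(−2γx²) and use ∫x^(2j)·e^(−2γx²) dx = (2j−1)!!/(4γ)^j · √(π/(2γ)), odd powers → 0; here √(π/(2γ)) = 0.95013.
State is unnormalized: ∫|φ|² dx = 3.4091, and ∫φ*·x⁴·φ dx = 0.22375, so ⟨x⁴⟩ = 0.22375 / 3.4091.
⟨x⁴⟩ = 0.065633.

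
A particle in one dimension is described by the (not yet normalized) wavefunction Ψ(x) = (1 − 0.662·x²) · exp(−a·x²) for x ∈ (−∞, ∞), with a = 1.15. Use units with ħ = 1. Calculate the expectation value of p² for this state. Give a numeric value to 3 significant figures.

p² Ψ = −ħ² d²Ψ/dx²; ⟨p²⟩ = −ħ² ∫ Ψ*·Ψ'' dx / ∫|Ψ|² dx.
Expand each integrand as polynomial × e^(−2ax²) and use ∫x^(2j)·e^(−2ax²) dx = (2j−1)!!/(4a)^j · √(π/(2a)), odd powers → 0; here √(π/(2a)) = 1.1687. Differentiate with the product rule, d/dx e^(−ax²) = −2ax·e^(−ax²).
State is unnormalized: ∫|Ψ|² dx = 0.90495, and ∫Ψ*·(−ħ² Ψ'') dx = 1.9257, so ⟨p²⟩ = 1.9257 / 0.90495.
⟨p²⟩ = 2.1280.

2.13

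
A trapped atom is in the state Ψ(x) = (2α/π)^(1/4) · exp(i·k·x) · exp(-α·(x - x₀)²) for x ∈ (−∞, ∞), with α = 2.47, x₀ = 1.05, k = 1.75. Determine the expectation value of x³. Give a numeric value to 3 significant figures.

⟨x³⟩ = ∫ x³·|Ψ|² dx (integrals over the domain).
Gaussian moments (u = x − x₀): ∫u^(2j)·e^(−2αu²) du = (2j−1)!!/(4α)^j · √(π/(2α)), odd powers integrate to 0; here √(π/(2α)) = 0.79746.
⟨x³⟩ = 1.4765.

1.48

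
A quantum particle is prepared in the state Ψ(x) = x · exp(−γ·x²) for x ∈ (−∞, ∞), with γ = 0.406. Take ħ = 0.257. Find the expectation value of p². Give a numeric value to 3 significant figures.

0.0804

p² Ψ = −ħ² d²Ψ/dx²; ⟨p²⟩ = −ħ² ∫ Ψ*·Ψ'' dx / ∫|Ψ|² dx.
Expand each integrand as polynomial × e^(−2γx²) and use ∫x^(2j)·e^(−2γx²) dx = (2j−1)!!/(4γ)^j · √(π/(2γ)), odd powers → 0; here √(π/(2γ)) = 1.9670. Differentiate with the product rule, d/dx e^(−γx²) = −2γx·e^(−γx²).
State is unnormalized: ∫|Ψ|² dx = 1.2112, and ∫Ψ*·(−ħ² Ψ'') dx = 0.097437, so ⟨p²⟩ = 0.097437 / 1.2112.
⟨p²⟩ = 0.080448.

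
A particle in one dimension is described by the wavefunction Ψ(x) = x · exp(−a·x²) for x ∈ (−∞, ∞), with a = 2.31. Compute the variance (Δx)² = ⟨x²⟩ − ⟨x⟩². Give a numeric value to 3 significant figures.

Compute ⟨x⟩ and ⟨x²⟩ separately, then (Δx)² = ⟨x²⟩ − ⟨x⟩².
Expand each integrand as polynomial × e^(−2ax²) and use ∫x^(2j)·e^(−2ax²) dx = (2j−1)!!/(4a)^j · √(π/(2a)), odd powers → 0; here √(π/(2a)) = 0.82462.
Normalization: ∫|Ψ|² dx = 0.089245.
⟨x⟩ = 0.0000 and ⟨x²⟩ = 0.32468.
(Δx)² = 0.32468 − (0.0000)² = 0.32468.

0.325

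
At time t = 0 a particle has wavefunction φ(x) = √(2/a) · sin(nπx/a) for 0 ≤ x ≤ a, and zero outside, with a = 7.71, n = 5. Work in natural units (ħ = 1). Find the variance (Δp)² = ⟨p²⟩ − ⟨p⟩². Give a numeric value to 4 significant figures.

4.151

Compute ⟨p⟩ and ⟨p²⟩ separately; (Δp)² = ⟨p²⟩ − ⟨p⟩².
d/dx sin(nπx/a) = (nπ/a)·cos(nπx/a) and d²/dx² sin(nπx/a) = −(nπ/a)²·sin(nπx/a); on 0 ≤ x ≤ a, ∫sin²(nπx/a) dx = a/2 and ∫sin(nπx/a)·cos(nπx/a) dx = 0.
⟨p⟩ = 0.0000 and ⟨p²⟩ = 4.1508.
(Δp)² = 4.1508 − (0.0000)² = 4.1508.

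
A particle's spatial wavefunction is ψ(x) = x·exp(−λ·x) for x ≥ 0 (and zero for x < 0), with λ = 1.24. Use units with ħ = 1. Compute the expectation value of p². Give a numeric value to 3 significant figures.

1.54

p² ψ = −ħ² d²ψ/dx²; ⟨p²⟩ = −ħ² ∫ ψ*·ψ'' dx / ∫|ψ|² dx.
Differentiate x·exp(−λ·x) with the product rule; every integrand then reduces to terms xʲ·e^(−2λx) on [0, ∞), with ∫₀^∞ xʲ·e^(−2λx) dx = j!/(2λ)^(j+1).
State is unnormalized: ∫|ψ|² dx = 0.13112, and ∫ψ*·(−ħ² ψ'') dx = 0.20161, so ⟨p²⟩ = 0.20161 / 0.13112.
⟨p²⟩ = 1.5376.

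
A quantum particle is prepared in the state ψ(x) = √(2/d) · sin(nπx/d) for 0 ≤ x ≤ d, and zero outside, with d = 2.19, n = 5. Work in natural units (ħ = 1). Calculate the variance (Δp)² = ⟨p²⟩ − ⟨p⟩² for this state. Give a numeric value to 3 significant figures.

Compute ⟨p⟩ and ⟨p²⟩ separately; (Δp)² = ⟨p²⟩ − ⟨p⟩².
d/dx sin(nπx/d) = (nπ/d)·cos(nπx/d) and d²/dx² sin(nπx/d) = −(nπ/d)²·sin(nπx/d); on 0 ≤ x ≤ d, ∫sin²(nπx/d) dx = d/2 and ∫sin(nπx/d)·cos(nπx/d) dx = 0.
⟨p⟩ = 0.0000 and ⟨p²⟩ = 51.446.
(Δp)² = 51.446 − (0.0000)² = 51.446.

51.4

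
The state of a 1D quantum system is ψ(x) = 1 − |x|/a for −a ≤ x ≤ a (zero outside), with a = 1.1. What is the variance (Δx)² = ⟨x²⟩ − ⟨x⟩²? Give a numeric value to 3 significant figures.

0.121

Compute ⟨x⟩ and ⟨x²⟩ separately, then (Δx)² = ⟨x²⟩ − ⟨x⟩².
ψ is even, so ∫ over [−a, a] = 2∫₀ᵃ with ψ = 1 − x/a there: ∫₀ᵃ (1 − x/a)² dx = a/3, ∫₀ᵃ x²(1 − x/a)² dx = a³/30, ∫₀ᵃ x⁴(1 − x/a)² dx = a⁵/105.
Normalization: ∫|ψ|² dx = 0.73333.
⟨x⟩ = 0.0000 and ⟨x²⟩ = 0.12100.
(Δx)² = 0.12100 − (0.0000)² = 0.12100.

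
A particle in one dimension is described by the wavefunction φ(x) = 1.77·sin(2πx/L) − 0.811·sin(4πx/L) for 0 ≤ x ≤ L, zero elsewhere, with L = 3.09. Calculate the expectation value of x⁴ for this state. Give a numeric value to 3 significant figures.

⟨x⁴⟩ = ∫ x⁴·|φ|² dx / ∫|φ|² dx (integrals over the domain).
On 0 ≤ x ≤ L (j ≠ l): ∫sin²(jπx/L) dx = L/2, ∫sin(jπx/L)·sin(lπx/L) dx = 0; diagonal moments ∫x·sin²(jπx/L) dx = L²/4, ∫x²·sin²(jπx/L) dx = L³·(1/6 − 1/(4j²π²)); cross terms ∫x·sin(jπx/L)·sin(lπx/L) dx = 0 for j + l even and −4jlL²/(π²(j² − l²)²) for j + l odd, ∫x²·sin(jπx/L)·sin(lπx/L) dx = (−1)^(j+l)·4jlL³/(π²(j² − l²)²); higher powers the same way via product-to-sum and parts.
State is unnormalized: ∫|φ|² dx = 5.8565, and ∫φ*·x⁴·φ dx = 65.180, so ⟨x⁴⟩ = 65.180 / 5.8565.
⟨x⁴⟩ = 11.129.

11.1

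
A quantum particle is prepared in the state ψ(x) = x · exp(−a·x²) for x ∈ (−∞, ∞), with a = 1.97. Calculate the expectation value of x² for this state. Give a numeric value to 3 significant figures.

0.381

⟨x²⟩ = ∫ x²·|ψ|² dx / ∫|ψ|² dx (integrals over the domain).
Expand each integrand as polynomial × e^(−2ax²) and use ∫x^(2j)·e^(−2ax²) dx = (2j−1)!!/(4a)^j · √(π/(2a)), odd powers → 0; here √(π/(2a)) = 0.89295.
State is unnormalized: ∫|ψ|² dx = 0.11332, and ∫ψ*·x²·ψ dx = 0.043142, so ⟨x²⟩ = 0.043142 / 0.11332.
⟨x²⟩ = 0.38071.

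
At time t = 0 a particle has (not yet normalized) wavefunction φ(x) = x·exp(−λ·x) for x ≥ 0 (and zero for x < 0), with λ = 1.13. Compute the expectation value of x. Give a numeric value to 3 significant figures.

⟨x⟩ = ∫ x·|φ|² dx / ∫|φ|² dx (integrals over the domain).
Every integrand reduces to terms xʲ·e^(−2λx) on [0, ∞); use ∫₀^∞ xʲ·e^(−2λx) dx = j!/(2λ)^(j+1).
State is unnormalized: ∫|φ|² dx = 0.17326, and ∫φ*·x·φ dx = 0.22999, so ⟨x⟩ = 0.22999 / 0.17326.
⟨x⟩ = 1.3274.

1.33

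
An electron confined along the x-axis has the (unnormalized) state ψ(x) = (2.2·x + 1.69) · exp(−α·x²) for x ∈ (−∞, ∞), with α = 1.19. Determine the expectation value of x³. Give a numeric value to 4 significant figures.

0.2542

⟨x³⟩ = ∫ x³·|ψ|² dx / ∫|ψ|² dx (integrals over the domain).
Expand each integrand as polynomial × e^(−2αx²) and use ∫x^(2j)·e^(−2αx²) dx = (2j−1)!!/(4α)^j · √(π/(2α)), odd powers → 0; here √(π/(2α)) = 1.1489.
State is unnormalized: ∫|ψ|² dx = 4.4496, and ∫ψ*·x³·ψ dx = 1.1312, so ⟨x³⟩ = 1.1312 / 4.4496.
⟨x³⟩ = 0.25422.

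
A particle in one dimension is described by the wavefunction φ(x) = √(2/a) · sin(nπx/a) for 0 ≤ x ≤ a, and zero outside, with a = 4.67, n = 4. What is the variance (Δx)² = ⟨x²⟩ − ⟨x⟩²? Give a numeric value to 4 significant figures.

1.748

Compute ⟨x⟩ and ⟨x²⟩ separately, then (Δx)² = ⟨x²⟩ − ⟨x⟩².
With sin²θ = (1 − cos2θ)/2 on 0 ≤ x ≤ a: ∫sin²(nπx/a) dx = a/2, ∫x·sin²(nπx/a) dx = a²/4, ∫x²·sin²(nπx/a) dx = a³·(1/6 − 1/(4n²π²)); higher powers xᵏ the same way, integrating xᵏ·cos(2nπx/a) by parts.
⟨x⟩ = 2.3350 and ⟨x²⟩ = 7.2006.
(Δx)² = 7.2006 − (2.3350)² = 1.7484.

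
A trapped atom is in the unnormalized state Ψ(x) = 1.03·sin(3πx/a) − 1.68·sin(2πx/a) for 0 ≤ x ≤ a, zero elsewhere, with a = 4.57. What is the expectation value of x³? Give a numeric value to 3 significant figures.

⟨x³⟩ = ∫ x³·|Ψ|² dx / ∫|Ψ|² dx (integrals over the domain).
On 0 ≤ x ≤ a (j ≠ l): ∫sin²(jπx/a) dx = a/2, ∫sin(jπx/a)·sin(lπx/a) dx = 0; diagonal moments ∫x·sin²(jπx/a) dx = a²/4, ∫x²·sin²(jπx/a) dx = a³·(1/6 − 1/(4j²π²)); cross terms ∫x·sin(jπx/a)·sin(lπx/a) dx = 0 for j + l even and −4jla²/(π²(j² − l²)²) for j + l odd, ∫x²·sin(jπx/a)·sin(lπx/a) dx = (−1)^(j+l)·4jla³/(π²(j² − l²)²); higher powers the same way via product-to-sum and parts.
State is unnormalized: ∫|Ψ|² dx = 8.8733, and ∫Ψ*·x³·Ψ dx = 325.49, so ⟨x³⟩ = 325.49 / 8.8733.
⟨x³⟩ = 36.682.

36.7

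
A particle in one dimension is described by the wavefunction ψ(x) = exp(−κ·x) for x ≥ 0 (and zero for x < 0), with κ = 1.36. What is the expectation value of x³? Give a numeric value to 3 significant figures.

⟨x³⟩ = ∫ x³·|ψ|² dx / ∫|ψ|² dx (integrals over the domain).
Every integrand reduces to terms xʲ·e^(−2κx) on [0, ∞); use ∫₀^∞ xʲ·e^(−2κx) dx = j!/(2κ)^(j+1).
State is unnormalized: ∫|ψ|² dx = 0.36765, and ∫ψ*·x³·ψ dx = 0.10962, so ⟨x³⟩ = 0.10962 / 0.36765.
⟨x³⟩ = 0.29816.

0.298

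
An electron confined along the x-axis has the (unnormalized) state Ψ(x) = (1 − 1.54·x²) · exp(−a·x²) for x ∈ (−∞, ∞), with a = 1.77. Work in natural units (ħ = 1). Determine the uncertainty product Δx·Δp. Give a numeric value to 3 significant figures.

0.598

Δx = √(⟨x²⟩−⟨x⟩²), Δp = √(⟨p²⟩−⟨p⟩²).
Expand each integrand as polynomial × e^(−2ax²) and use ∫x^(2j)·e^(−2ax²) dx = (2j−1)!!/(4a)^j · √(π/(2a)), odd powers → 0; here √(π/(2a)) = 0.94205. Differentiate with the product rule, d/dx e^(−ax²) = −2ax·e^(−ax²).
Normalization: ∫|Ψ|² dx = 0.66594.
⟨x⟩ = 0.0000, ⟨x²⟩ = 0.080841 ⇒ Δx = 0.28433.
⟨p⟩ = 0.0000, ⟨p²⟩ = 4.4224 ⇒ Δp = 2.1029.
Δx·Δp = 0.59792.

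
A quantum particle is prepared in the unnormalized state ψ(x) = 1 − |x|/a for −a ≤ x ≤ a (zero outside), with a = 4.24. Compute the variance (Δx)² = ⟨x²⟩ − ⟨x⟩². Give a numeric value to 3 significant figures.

1.80

Compute ⟨x⟩ and ⟨x²⟩ separately, then (Δx)² = ⟨x²⟩ − ⟨x⟩².
ψ is even, so ∫ over [−a, a] = 2∫₀ᵃ with ψ = 1 − x/a there: ∫₀ᵃ (1 − x/a)² dx = a/3, ∫₀ᵃ x²(1 − x/a)² dx = a³/30, ∫₀ᵃ x⁴(1 − x/a)² dx = a⁵/105.
Normalization: ∫|ψ|² dx = 2.8267.
⟨x⟩ = 0.0000 and ⟨x²⟩ = 1.7978.
(Δx)² = 1.7978 − (0.0000)² = 1.7978.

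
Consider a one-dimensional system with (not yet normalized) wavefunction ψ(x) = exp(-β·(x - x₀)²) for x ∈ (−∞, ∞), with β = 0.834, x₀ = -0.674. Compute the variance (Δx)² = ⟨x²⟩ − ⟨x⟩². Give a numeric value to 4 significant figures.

Compute ⟨x⟩ and ⟨x²⟩ separately, then (Δx)² = ⟨x²⟩ − ⟨x⟩².
Gaussian moments (u = x − x₀): ∫u^(2j)·e^(−2βu²) du = (2j−1)!!/(4β)^j · √(π/(2β)), odd powers integrate to 0; here √(π/(2β)) = 1.3724.
Normalization: ∫|ψ|² dx = 1.3724.
⟨x⟩ = -0.67400 and ⟨x²⟩ = 0.75404.
(Δx)² = 0.75404 − (-0.67400)² = 0.29976.

0.2998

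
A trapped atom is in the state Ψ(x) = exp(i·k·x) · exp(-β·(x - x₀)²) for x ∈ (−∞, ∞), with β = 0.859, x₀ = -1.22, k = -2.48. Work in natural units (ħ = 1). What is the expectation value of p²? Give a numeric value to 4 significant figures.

7.009

p² Ψ = −ħ² d²Ψ/dx²; ⟨p²⟩ = −ħ² ∫ Ψ*·Ψ'' dx / ∫|Ψ|² dx.
Gaussian moments (u = x − x₀): ∫u^(2j)·e^(−2βu²) du = (2j−1)!!/(4β)^j · √(π/(2β)), odd powers integrate to 0; here √(π/(2β)) = 1.3523. Derivatives: Ψ′ = (ik − 2βu)·Ψ, Ψ″ = ((ik − 2βu)² − 2β)·Ψ; the odd-in-u pieces drop out.
State is unnormalized: ∫|Ψ|² dx = 1.3523, and ∫Ψ*·(−ħ² Ψ'') dx = 9.4786, so ⟨p²⟩ = 9.4786 / 1.3523.
⟨p²⟩ = 7.0094.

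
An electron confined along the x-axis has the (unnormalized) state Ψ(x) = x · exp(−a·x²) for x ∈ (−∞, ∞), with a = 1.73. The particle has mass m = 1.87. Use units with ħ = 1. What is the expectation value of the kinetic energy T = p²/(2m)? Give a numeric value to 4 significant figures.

1.388

T = −(ħ²/2m) d²/dx², so ⟨T⟩ = −(ħ²/2m) ∫ Ψ*·Ψ'' dx / ∫|Ψ|² dx; with m = 1.87.
Expand each integrand as polynomial × e^(−2ax²) and use ∫x^(2j)·e^(−2ax²) dx = (2j−1)!!/(4a)^j · √(π/(2a)), odd powers → 0; here √(π/(2a)) = 0.95288. Differentiate with the product rule, d/dx e^(−ax²) = −2ax·e^(−ax²).
State is unnormalized: ∫|Ψ|² dx = 0.13770, and ∫Ψ*·(−ħ²/2m · Ψ'') dx = 0.19108, so ⟨T⟩ = 0.19108 / 0.13770.
⟨T⟩ = 1.3877.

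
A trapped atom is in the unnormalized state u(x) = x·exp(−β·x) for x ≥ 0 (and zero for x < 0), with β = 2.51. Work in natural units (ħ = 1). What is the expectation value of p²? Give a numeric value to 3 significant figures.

6.30

p² u = −ħ² d²u/dx²; ⟨p²⟩ = −ħ² ∫ u*·u'' dx / ∫|u|² dx.
Differentiate x·exp(−β·x) with the product rule; every integrand then reduces to terms xʲ·e^(−2βx) on [0, ∞), with ∫₀^∞ xʲ·e^(−2βx) dx = j!/(2β)^(j+1).
State is unnormalized: ∫|u|² dx = 0.015810, and ∫u*·(−ħ² u'') dx = 0.099602, so ⟨p²⟩ = 0.099602 / 0.015810.
⟨p²⟩ = 6.3001.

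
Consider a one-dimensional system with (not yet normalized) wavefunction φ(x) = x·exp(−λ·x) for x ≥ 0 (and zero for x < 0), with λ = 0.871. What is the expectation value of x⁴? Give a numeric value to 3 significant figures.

39.1

⟨x⁴⟩ = ∫ x⁴·|φ|² dx / ∫|φ|² dx (integrals over the domain).
Every integrand reduces to terms xʲ·e^(−2λx) on [0, ∞); use ∫₀^∞ xʲ·e^(−2λx) dx = j!/(2λ)^(j+1).
State is unnormalized: ∫|φ|² dx = 0.37834, and ∫φ*·x⁴·φ dx = 14.791, so ⟨x⁴⟩ = 14.791 / 0.37834.
⟨x⁴⟩ = 39.094.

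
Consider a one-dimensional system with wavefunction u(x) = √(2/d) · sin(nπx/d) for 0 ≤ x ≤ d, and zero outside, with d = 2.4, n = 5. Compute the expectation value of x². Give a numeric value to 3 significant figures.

1.91

⟨x²⟩ = ∫ x²·|u|² dx (integrals over the domain).
With sin²θ = (1 − cos2θ)/2 on 0 ≤ x ≤ d: ∫sin²(nπx/d) dx = d/2, ∫x·sin²(nπx/d) dx = d²/4, ∫x²·sin²(nπx/d) dx = d³·(1/6 − 1/(4n²π²)); higher powers xᵏ the same way, integrating xᵏ·cos(2nπx/d) by parts.
⟨x²⟩ = 1.9083.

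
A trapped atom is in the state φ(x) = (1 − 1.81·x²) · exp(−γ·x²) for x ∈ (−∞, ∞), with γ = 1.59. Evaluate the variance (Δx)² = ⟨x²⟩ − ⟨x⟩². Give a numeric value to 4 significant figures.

Compute ⟨x⟩ and ⟨x²⟩ separately, then (Δx)² = ⟨x²⟩ − ⟨x⟩².
Expand each integrand as polynomial × e^(−2γx²) and use ∫x^(2j)·e^(−2γx²) dx = (2j−1)!!/(4γ)^j · √(π/(2γ)), odd powers → 0; here √(π/(2γ)) = 0.99394.
Normalization: ∫|φ|² dx = 0.66971.
⟨x⟩ = 0.0000 and ⟨x²⟩ = 0.11839.
(Δx)² = 0.11839 − (0.0000)² = 0.11839.

0.1184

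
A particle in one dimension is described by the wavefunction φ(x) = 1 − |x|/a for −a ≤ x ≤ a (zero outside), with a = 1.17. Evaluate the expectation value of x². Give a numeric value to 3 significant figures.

0.137

⟨x²⟩ = ∫ x²·|φ|² dx / ∫|φ|² dx (integrals over the domain).
φ is even, so ∫ over [−a, a] = 2∫₀ᵃ with φ = 1 − x/a there: ∫₀ᵃ (1 − x/a)² dx = a/3, ∫₀ᵃ x²(1 − x/a)² dx = a³/30, ∫₀ᵃ x⁴(1 − x/a)² dx = a⁵/105.
State is unnormalized: ∫|φ|² dx = 0.78000, and ∫φ*·x²·φ dx = 0.10677, so ⟨x²⟩ = 0.10677 / 0.78000.
⟨x²⟩ = 0.13689.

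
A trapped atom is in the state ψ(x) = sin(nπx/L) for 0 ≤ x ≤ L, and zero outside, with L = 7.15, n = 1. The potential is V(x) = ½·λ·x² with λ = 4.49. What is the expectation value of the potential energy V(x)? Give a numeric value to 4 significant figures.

32.44

⟨V⟩ = ∫ V(x)·|ψ|² dx / ∫|ψ|² dx.
With sin²θ = (1 − cos2θ)/2 on 0 ≤ x ≤ L: ∫sin²(nπx/L) dx = L/2, ∫x·sin²(nπx/L) dx = L²/4, ∫x²·sin²(nπx/L) dx = L³·(1/6 − 1/(4n²π²)); higher powers xᵏ the same way, integrating xᵏ·cos(2nπx/L) by parts.
State is unnormalized: ∫|ψ|² dx = 3.5750, and ∫ψ*·V(x)·ψ dx = 115.98, so ⟨V⟩ = 115.98 / 3.5750.
⟨V⟩ = 32.442.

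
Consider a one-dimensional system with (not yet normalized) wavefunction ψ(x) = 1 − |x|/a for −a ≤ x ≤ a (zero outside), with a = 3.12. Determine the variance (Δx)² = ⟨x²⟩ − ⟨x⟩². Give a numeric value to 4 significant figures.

0.9734

Compute ⟨x⟩ and ⟨x²⟩ separately, then (Δx)² = ⟨x²⟩ − ⟨x⟩².
ψ is even, so ∫ over [−a, a] = 2∫₀ᵃ with ψ = 1 − x/a there: ∫₀ᵃ (1 − x/a)² dx = a/3, ∫₀ᵃ x²(1 − x/a)² dx = a³/30, ∫₀ᵃ x⁴(1 − x/a)² dx = a⁵/105.
Normalization: ∫|ψ|² dx = 2.0800.
⟨x⟩ = 0.0000 and ⟨x²⟩ = 0.97344.
(Δx)² = 0.97344 − (0.0000)² = 0.97344.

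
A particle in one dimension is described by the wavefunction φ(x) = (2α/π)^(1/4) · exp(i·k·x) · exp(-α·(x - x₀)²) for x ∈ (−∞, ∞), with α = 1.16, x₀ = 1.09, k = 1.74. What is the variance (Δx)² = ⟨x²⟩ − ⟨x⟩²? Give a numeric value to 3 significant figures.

0.216

Compute ⟨x⟩ and ⟨x²⟩ separately, then (Δx)² = ⟨x²⟩ − ⟨x⟩².
Gaussian moments (u = x − x₀): ∫u^(2j)·e^(−2αu²) du = (2j−1)!!/(4α)^j · √(π/(2α)), odd powers integrate to 0; here √(π/(2α)) = 1.1637.
⟨x⟩ = 1.0900 and ⟨x²⟩ = 1.4036.
(Δx)² = 1.4036 − (1.0900)² = 0.21552.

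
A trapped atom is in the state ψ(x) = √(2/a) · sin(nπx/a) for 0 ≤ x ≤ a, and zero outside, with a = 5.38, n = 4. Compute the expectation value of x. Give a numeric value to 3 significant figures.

⟨x⟩ = ∫ x·|ψ|² dx (integrals over the domain).
With sin²θ = (1 − cos2θ)/2 on 0 ≤ x ≤ a: ∫sin²(nπx/a) dx = a/2, ∫x·sin²(nπx/a) dx = a²/4, ∫x²·sin²(nπx/a) dx = a³·(1/6 − 1/(4n²π²)); higher powers xᵏ the same way, integrating xᵏ·cos(2nπx/a) by parts.
⟨x⟩ = 2.6900.

2.69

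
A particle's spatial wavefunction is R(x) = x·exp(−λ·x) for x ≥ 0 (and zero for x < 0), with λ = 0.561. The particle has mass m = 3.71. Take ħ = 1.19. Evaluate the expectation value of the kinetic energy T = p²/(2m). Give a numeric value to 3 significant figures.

0.0601

T = −(ħ²/2m) d²/dx², so ⟨T⟩ = −(ħ²/2m) ∫ R*·R'' dx / ∫|R|² dx; with m = 3.71.
Differentiate x·exp(−λ·x) with the product rule; every integrand then reduces to terms xʲ·e^(−2λx) on [0, ∞), with ∫₀^∞ xʲ·e^(−2λx) dx = j!/(2λ)^(j+1).
State is unnormalized: ∫|R|² dx = 1.4160, and ∫R*·(−ħ²/2m · R'') dx = 0.085049, so ⟨T⟩ = 0.085049 / 1.4160.
⟨T⟩ = 0.060064.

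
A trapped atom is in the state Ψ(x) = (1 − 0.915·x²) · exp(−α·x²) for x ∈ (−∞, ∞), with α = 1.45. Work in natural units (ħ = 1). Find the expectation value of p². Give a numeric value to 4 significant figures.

p² Ψ = −ħ² d²Ψ/dx²; ⟨p²⟩ = −ħ² ∫ Ψ*·Ψ'' dx / ∫|Ψ|² dx.
Expand each integrand as polynomial × e^(−2αx²) and use ∫x^(2j)·e^(−2αx²) dx = (2j−1)!!/(4α)^j · √(π/(2α)), odd powers → 0; here √(π/(2α)) = 1.0408. Differentiate with the product rule, d/dx e^(−αx²) = −2αx·e^(−αx²).
State is unnormalized: ∫|Ψ|² dx = 0.79014, and ∫Ψ*·(−ħ² Ψ'') dx = 2.2483, so ⟨p²⟩ = 2.2483 / 0.79014.
⟨p²⟩ = 2.8454.

2.845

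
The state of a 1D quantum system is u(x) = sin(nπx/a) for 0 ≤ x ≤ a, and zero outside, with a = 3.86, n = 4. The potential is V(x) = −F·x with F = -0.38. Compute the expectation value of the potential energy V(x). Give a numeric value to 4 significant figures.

0.7334

⟨V⟩ = ∫ V(x)·|u|² dx / ∫|u|² dx.
With sin²θ = (1 − cos2θ)/2 on 0 ≤ x ≤ a: ∫sin²(nπx/a) dx = a/2, ∫x·sin²(nπx/a) dx = a²/4, ∫x²·sin²(nπx/a) dx = a³·(1/6 − 1/(4n²π²)); higher powers xᵏ the same way, integrating xᵏ·cos(2nπx/a) by parts.
State is unnormalized: ∫|u|² dx = 1.9300, and ∫u*·V(x)·u dx = 1.4155, so ⟨V⟩ = 1.4155 / 1.9300.
⟨V⟩ = 0.73340.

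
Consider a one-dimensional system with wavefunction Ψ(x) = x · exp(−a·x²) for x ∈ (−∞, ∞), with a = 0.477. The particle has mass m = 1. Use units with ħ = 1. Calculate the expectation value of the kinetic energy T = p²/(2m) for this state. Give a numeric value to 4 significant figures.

0.7155

T = −(ħ²/2m) d²/dx², so ⟨T⟩ = −(ħ²/2m) ∫ Ψ*·Ψ'' dx / ∫|Ψ|² dx; with m = 1.
Expand each integrand as polynomial × e^(−2ax²) and use ∫x^(2j)·e^(−2ax²) dx = (2j−1)!!/(4a)^j · √(π/(2a)), odd powers → 0; here √(π/(2a)) = 1.8147. Differentiate with the product rule, d/dx e^(−ax²) = −2ax·e^(−ax²).
State is unnormalized: ∫|Ψ|² dx = 0.95109, and ∫Ψ*·(−ħ²/2m · Ψ'') dx = 0.68051, so ⟨T⟩ = 0.68051 / 0.95109.
⟨T⟩ = 0.71550.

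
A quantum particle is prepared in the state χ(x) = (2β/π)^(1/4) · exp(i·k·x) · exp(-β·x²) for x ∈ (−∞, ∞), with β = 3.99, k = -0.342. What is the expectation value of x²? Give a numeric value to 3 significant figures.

⟨x²⟩ = ∫ x²·|χ|² dx (integrals over the domain).
Gaussian moments: ∫x^(2j)·e^(−2βx²) dx = (2j−1)!!/(4β)^j · √(π/(2β)), odd powers integrate to 0; here √(π/(2β)) = 0.62744.
⟨x²⟩ = 0.062657.

0.0627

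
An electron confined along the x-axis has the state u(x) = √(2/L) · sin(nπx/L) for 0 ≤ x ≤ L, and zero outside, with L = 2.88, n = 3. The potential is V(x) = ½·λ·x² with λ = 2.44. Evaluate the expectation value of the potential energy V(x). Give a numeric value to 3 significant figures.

3.32

⟨V⟩ = ∫ V(x)·|u|² dx.
With sin²θ = (1 − cos2θ)/2 on 0 ≤ x ≤ L: ∫sin²(nπx/L) dx = L/2, ∫x·sin²(nπx/L) dx = L²/4, ∫x²·sin²(nπx/L) dx = L³·(1/6 − 1/(4n²π²)); higher powers xᵏ the same way, integrating xᵏ·cos(2nπx/L) by parts.
⟨V⟩ = 3.3161.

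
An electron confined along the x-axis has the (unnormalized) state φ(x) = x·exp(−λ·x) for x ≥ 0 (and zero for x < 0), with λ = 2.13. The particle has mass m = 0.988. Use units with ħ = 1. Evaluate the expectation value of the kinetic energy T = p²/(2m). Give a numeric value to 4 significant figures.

T = −(ħ²/2m) d²/dx², so ⟨T⟩ = −(ħ²/2m) ∫ φ*·φ'' dx / ∫|φ|² dx; with m = 0.988.
Differentiate x·exp(−λ·x) with the product rule; every integrand then reduces to terms xʲ·e^(−2λx) on [0, ∞), with ∫₀^∞ xʲ·e^(−2λx) dx = j!/(2λ)^(j+1).
State is unnormalized: ∫|φ|² dx = 0.025870, and ∫φ*·(−ħ²/2m · φ'') dx = 0.059398, so ⟨T⟩ = 0.059398 / 0.025870.
⟨T⟩ = 2.2960.

2.296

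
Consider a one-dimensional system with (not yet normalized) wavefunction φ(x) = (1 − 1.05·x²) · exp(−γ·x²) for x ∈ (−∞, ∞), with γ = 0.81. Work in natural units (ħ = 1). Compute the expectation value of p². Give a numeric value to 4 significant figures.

p² φ = −ħ² d²φ/dx²; ⟨p²⟩ = −ħ² ∫ φ*·φ'' dx / ∫|φ|² dx.
Expand each integrand as polynomial × e^(−2γx²) and use ∫x^(2j)·e^(−2γx²) dx = (2j−1)!!/(4γ)^j · √(π/(2γ)), odd powers → 0; here √(π/(2γ)) = 1.3926. Differentiate with the product rule, d/dx e^(−γx²) = −2γx·e^(−γx²).
State is unnormalized: ∫|φ|² dx = 0.92874, and ∫φ*·(−ħ² φ'') dx = 2.6883, so ⟨p²⟩ = 2.6883 / 0.92874.
⟨p²⟩ = 2.8946.

2.895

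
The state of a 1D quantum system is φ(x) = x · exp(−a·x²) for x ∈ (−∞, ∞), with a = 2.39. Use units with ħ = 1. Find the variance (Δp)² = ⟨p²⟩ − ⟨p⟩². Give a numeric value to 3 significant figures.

7.17

Compute ⟨p⟩ and ⟨p²⟩ separately; (Δp)² = ⟨p²⟩ − ⟨p⟩².
Expand each integrand as polynomial × e^(−2ax²) and use ∫x^(2j)·e^(−2ax²) dx = (2j−1)!!/(4a)^j · √(π/(2a)), odd powers → 0; here √(π/(2a)) = 0.81070. Differentiate with the product rule, d/dx e^(−ax²) = −2ax·e^(−ax²).
Normalization: ∫|φ|² dx = 0.084801.
⟨p⟩ = 0.0000 and ⟨p²⟩ = 7.1700.
(Δp)² = 7.1700 − (0.0000)² = 7.1700.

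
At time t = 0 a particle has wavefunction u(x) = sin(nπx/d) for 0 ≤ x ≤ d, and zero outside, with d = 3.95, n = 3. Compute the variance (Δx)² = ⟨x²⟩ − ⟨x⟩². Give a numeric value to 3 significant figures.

Compute ⟨x⟩ and ⟨x²⟩ separately, then (Δx)² = ⟨x²⟩ − ⟨x⟩².
With sin²θ = (1 − cos2θ)/2 on 0 ≤ x ≤ d: ∫sin²(nπx/d) dx = d/2, ∫x·sin²(nπx/d) dx = d²/4, ∫x²·sin²(nπx/d) dx = d³·(1/6 − 1/(4n²π²)); higher powers xᵏ the same way, integrating xᵏ·cos(2nπx/d) by parts.
Normalization: ∫|u|² dx = 1.9750.
⟨x⟩ = 1.9750 and ⟨x²⟩ = 5.1130.
(Δx)² = 5.1130 − (1.9750)² = 1.2124.

1.21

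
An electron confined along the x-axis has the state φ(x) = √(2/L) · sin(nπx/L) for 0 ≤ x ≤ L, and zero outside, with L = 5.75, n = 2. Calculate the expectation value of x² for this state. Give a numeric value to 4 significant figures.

10.60

⟨x²⟩ = ∫ x²·|φ|² dx (integrals over the domain).
With sin²θ = (1 − cos2θ)/2 on 0 ≤ x ≤ L: ∫sin²(nπx/L) dx = L/2, ∫x·sin²(nπx/L) dx = L²/4, ∫x²·sin²(nπx/L) dx = L³·(1/6 − 1/(4n²π²)); higher powers xᵏ the same way, integrating xᵏ·cos(2nπx/L) by parts.
⟨x²⟩ = 10.602.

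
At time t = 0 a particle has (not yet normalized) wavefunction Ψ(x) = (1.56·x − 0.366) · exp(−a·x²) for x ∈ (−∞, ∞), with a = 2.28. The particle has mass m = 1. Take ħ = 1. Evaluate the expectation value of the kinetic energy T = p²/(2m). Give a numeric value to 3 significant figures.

T = −(ħ²/2m) d²/dx², so ⟨T⟩ = −(ħ²/2m) ∫ Ψ*·Ψ'' dx / ∫|Ψ|² dx; with m = 1.
Expand each integrand as polynomial × e^(−2ax²) and use ∫x^(2j)·e^(−2ax²) dx = (2j−1)!!/(4a)^j · √(π/(2a)), odd powers → 0; here √(π/(2a)) = 0.83003. Differentiate with the product rule, d/dx e^(−ax²) = −2ax·e^(−ax²).
State is unnormalized: ∫|Ψ|² dx = 0.33267, and ∫Ψ*·(−ħ²/2m · Ψ'') dx = 0.88424, so ⟨T⟩ = 0.88424 / 0.33267.
⟨T⟩ = 2.6580.

2.66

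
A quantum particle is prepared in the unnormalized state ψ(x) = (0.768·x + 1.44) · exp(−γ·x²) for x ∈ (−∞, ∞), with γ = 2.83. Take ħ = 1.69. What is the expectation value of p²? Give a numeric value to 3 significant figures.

8.48

p² ψ = −ħ² d²ψ/dx²; ⟨p²⟩ = −ħ² ∫ ψ*·ψ'' dx / ∫|ψ|² dx.
Expand each integrand as polynomial × e^(−2γx²) and use ∫x^(2j)·e^(−2γx²) dx = (2j−1)!!/(4γ)^j · √(π/(2γ)), odd powers → 0; here √(π/(2γ)) = 0.74502. Differentiate with the product rule, d/dx e^(−γx²) = −2γx·e^(−γx²).
State is unnormalized: ∫|ψ|² dx = 1.5837, and ∫ψ*·(−ħ² ψ'') dx = 13.428, so ⟨p²⟩ = 13.428 / 1.5837.
⟨p²⟩ = 8.4790.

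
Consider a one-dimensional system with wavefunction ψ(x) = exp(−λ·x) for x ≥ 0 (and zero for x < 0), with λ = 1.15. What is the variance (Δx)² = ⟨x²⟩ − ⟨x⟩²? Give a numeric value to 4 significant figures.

0.1890

Compute ⟨x⟩ and ⟨x²⟩ separately, then (Δx)² = ⟨x²⟩ − ⟨x⟩².
Every integrand reduces to terms xʲ·e^(−2λx) on [0, ∞); use ∫₀^∞ xʲ·e^(−2λx) dx = j!/(2λ)^(j+1).
Normalization: ∫|ψ|² dx = 0.43478.
⟨x⟩ = 0.43478 and ⟨x²⟩ = 0.37807.
(Δx)² = 0.37807 − (0.43478)² = 0.18904.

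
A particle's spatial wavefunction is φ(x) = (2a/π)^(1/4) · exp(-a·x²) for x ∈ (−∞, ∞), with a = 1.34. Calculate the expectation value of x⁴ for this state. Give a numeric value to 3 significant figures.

⟨x⁴⟩ = ∫ x⁴·|φ|² dx (integrals over the domain).
Gaussian moments: ∫x^(2j)·e^(−2ax²) dx = (2j−1)!!/(4a)^j · √(π/(2a)), odd powers integrate to 0; here √(π/(2a)) = 1.0827.
⟨x⁴⟩ = 0.10442.

0.104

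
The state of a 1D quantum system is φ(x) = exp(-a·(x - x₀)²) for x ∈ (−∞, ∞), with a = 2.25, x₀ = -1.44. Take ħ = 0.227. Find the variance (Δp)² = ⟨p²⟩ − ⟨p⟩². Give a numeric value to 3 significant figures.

0.116

Compute ⟨p⟩ and ⟨p²⟩ separately; (Δp)² = ⟨p²⟩ − ⟨p⟩².
Gaussian moments (u = x − x₀): ∫u^(2j)·e^(−2au²) du = (2j−1)!!/(4a)^j · √(π/(2a)), odd powers integrate to 0; here √(π/(2a)) = 0.83554. Derivatives: d/dx e^(−au²) = −2au·e^(−au²), d²/dx² e^(−au²) = (4a²u² − 2a)·e^(−au²).
Normalization: ∫|φ|² dx = 0.83554.
⟨p⟩ = 0.0000 and ⟨p²⟩ = 0.11594.
(Δp)² = 0.11594 − (0.0000)² = 0.11594.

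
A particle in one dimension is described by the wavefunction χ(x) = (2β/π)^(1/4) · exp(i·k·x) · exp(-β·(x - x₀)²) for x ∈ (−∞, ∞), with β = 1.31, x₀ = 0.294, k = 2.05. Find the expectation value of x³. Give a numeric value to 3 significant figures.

⟨x³⟩ = ∫ x³·|χ|² dx (integrals over the domain).
Gaussian moments (u = x − x₀): ∫u^(2j)·e^(−2βu²) du = (2j−1)!!/(4β)^j · √(π/(2β)), odd powers integrate to 0; here √(π/(2β)) = 1.0950.
⟨x³⟩ = 0.19373.

0.194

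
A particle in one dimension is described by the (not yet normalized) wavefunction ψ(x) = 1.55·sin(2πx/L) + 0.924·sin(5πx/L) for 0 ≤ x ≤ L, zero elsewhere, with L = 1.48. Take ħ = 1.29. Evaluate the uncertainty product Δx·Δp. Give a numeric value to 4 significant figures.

3.381

Δx = √(⟨x²⟩−⟨x⟩²), Δp = √(⟨p²⟩−⟨p⟩²).
On 0 ≤ x ≤ L (j ≠ l): ∫sin²(jπx/L) dx = L/2, ∫sin(jπx/L)·sin(lπx/L) dx = 0; diagonal moments ∫x·sin²(jπx/L) dx = L²/4, ∫x²·sin²(jπx/L) dx = L³·(1/6 − 1/(4j²π²)); cross terms ∫x·sin(jπx/L)·sin(lπx/L) dx = 0 for j + l even and −4jlL²/(π²(j² − l²)²) for j + l odd, ∫x²·sin(jπx/L)·sin(lπx/L) dx = (−1)^(j+l)·4jlL³/(π²(j² − l²)²); higher powers the same way via product-to-sum and parts. d²/dx² sin(jπx/L) = −(jπ/L)²·sin(jπx/L); on 0 ≤ x ≤ L, ∫sin²(jπx/L) dx = L/2 and ∫sin(jπx/L)·sin(lπx/L) dx = 0 for j ≠ l, so only diagonal terms survive in ∫|ψ|² and ∫ψ·ψ″; ∫ψ·ψ′ dx = [ψ²/2] between the walls = 0.
Normalization: ∫|ψ|² dx = 2.4096.
⟨x⟩ = 0.71607, ⟨x²⟩ = 0.67309 ⇒ Δx = 0.40041.
⟨p⟩ = 0.0000, ⟨p²⟩ = 71.278 ⇒ Δp = 8.4426.
Δx·Δp = 3.3805.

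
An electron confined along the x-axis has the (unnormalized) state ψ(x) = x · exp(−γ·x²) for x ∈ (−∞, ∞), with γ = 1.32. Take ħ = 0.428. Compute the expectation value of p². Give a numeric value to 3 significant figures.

0.725

p² ψ = −ħ² d²ψ/dx²; ⟨p²⟩ = −ħ² ∫ ψ*·ψ'' dx / ∫|ψ|² dx.
Expand each integrand as polynomial × e^(−2γx²) and use ∫x^(2j)·e^(−2γx²) dx = (2j−1)!!/(4γ)^j · √(π/(2γ)), odd powers → 0; here √(π/(2γ)) = 1.0909. Differentiate with the product rule, d/dx e^(−γx²) = −2γx·e^(−γx²).
State is unnormalized: ∫|ψ|² dx = 0.20660, and ∫ψ*·(−ħ² ψ'') dx = 0.14987, so ⟨p²⟩ = 0.14987 / 0.20660.
⟨p²⟩ = 0.72541.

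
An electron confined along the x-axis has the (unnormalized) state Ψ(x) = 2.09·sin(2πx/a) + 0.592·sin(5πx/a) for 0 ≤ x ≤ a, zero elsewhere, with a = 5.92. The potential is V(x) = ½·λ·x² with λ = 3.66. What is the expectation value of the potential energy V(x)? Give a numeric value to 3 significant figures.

20.0

⟨V⟩ = ∫ V(x)·|Ψ|² dx / ∫|Ψ|² dx.
On 0 ≤ x ≤ a (j ≠ l): ∫sin²(jπx/a) dx = a/2, ∫sin(jπx/a)·sin(lπx/a) dx = 0; diagonal moments ∫x·sin²(jπx/a) dx = a²/4, ∫x²·sin²(jπx/a) dx = a³·(1/6 − 1/(4j²π²)); cross terms ∫x·sin(jπx/a)·sin(lπx/a) dx = 0 for j + l even and −4jla²/(π²(j² − l²)²) for j + l odd, ∫x²·sin(jπx/a)·sin(lπx/a) dx = (−1)^(j+l)·4jla³/(π²(j² − l²)²); higher powers the same way via product-to-sum and parts.
State is unnormalized: ∫|Ψ|² dx = 13.967, and ∫Ψ*·V(x)·Ψ dx = 279.32, so ⟨V⟩ = 279.32 / 13.967.
⟨V⟩ = 19.998.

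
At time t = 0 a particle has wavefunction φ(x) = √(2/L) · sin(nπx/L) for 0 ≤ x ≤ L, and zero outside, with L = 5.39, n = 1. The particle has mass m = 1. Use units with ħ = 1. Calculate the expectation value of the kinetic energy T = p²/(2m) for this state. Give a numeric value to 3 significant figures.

0.170

T = −(ħ²/2m) d²/dx², so ⟨T⟩ = −(ħ²/2m) ∫ φ*·φ'' dx; with m = 1.
d/dx sin(nπx/L) = (nπ/L)·cos(nπx/L) and d²/dx² sin(nπx/L) = −(nπ/L)²·sin(nπx/L); on 0 ≤ x ≤ L, ∫sin²(nπx/L) dx = L/2 and ∫sin(nπx/L)·cos(nπx/L) dx = 0.
⟨T⟩ = 0.16986.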